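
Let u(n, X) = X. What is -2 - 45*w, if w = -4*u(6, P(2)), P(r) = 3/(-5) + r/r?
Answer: 70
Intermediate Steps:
P(r) = ⅖ (P(r) = 3*(-⅕) + 1 = -⅗ + 1 = ⅖)
w = -8/5 (w = -4*⅖ = -8/5 ≈ -1.6000)
-2 - 45*w = -2 - 45*(-8/5) = -2 + 72 = 70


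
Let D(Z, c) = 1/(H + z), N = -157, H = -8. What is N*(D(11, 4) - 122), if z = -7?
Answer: 287467/15 ≈ 19164.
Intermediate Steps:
D(Z, c) = -1/15 (D(Z, c) = 1/(-8 - 7) = 1/(-15) = -1/15)
N*(D(11, 4) - 122) = -157*(-1/15 - 122) = -157*(-1831/15) = 287467/15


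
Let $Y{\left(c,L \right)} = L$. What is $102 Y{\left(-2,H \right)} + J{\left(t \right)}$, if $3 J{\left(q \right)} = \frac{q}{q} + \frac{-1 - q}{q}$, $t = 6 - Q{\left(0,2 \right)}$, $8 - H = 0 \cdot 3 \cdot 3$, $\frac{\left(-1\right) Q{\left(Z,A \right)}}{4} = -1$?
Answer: $\frac{4895}{6} \approx 815.83$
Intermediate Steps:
$Q{\left(Z,A \right)} = 4$ ($Q{\left(Z,A \right)} = \left(-4\right) \left(-1\right) = 4$)
$H = 8$ ($H = 8 - 0 \cdot 3 \cdot 3 = 8 - 0 \cdot 3 = 8 - 0 = 8 + 0 = 8$)
$t = 2$ ($t = 6 - 4 = 2$)
$J{\left(q \right)} = \frac{1}{3} + \frac{-1 - q}{3 q}$ ($J{\left(q \right)} = \frac{\frac{q}{q} + \frac{-1 - q}{q}}{3} = \frac{1 + \frac{-1 - q}{q}}{3} = \frac{1}{3} + \frac{-1 - q}{3 q}$)
$102 Y{\left(-2,H \right)} + J{\left(t \right)} = 102 \cdot 8 - \frac{1}{3 \cdot 2} = 816 - \frac{1}{6} = \frac{4895}{6}$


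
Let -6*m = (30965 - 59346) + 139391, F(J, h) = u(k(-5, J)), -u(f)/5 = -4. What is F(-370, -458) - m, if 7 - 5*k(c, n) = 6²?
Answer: 55565/3 ≈ 18522.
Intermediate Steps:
k(c, n) = -29/5 (k(c, n) = 7/5 - ⅕*6² = 7/5 - ⅕*36 = 7/5 - 36/5 = -29/5)
u(f) = 20 (u(f) = -5*(-4) = 20)
F(J, h) = 20
m = -55505/3 (m = -((30965 - 59346) + 139391)/6 = -(-28381 + 139391)/6 = -⅙*111010 = -55505/3 ≈ -18502.)
F(-370, -458) - m = 20 - 1*(-55505/3) = 20 + 55505/3 = 55565/3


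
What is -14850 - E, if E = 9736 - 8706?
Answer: -15880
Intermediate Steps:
E = 1030
-14850 - E = -14850 - 1*1030 = -14850 - 1030 = -15880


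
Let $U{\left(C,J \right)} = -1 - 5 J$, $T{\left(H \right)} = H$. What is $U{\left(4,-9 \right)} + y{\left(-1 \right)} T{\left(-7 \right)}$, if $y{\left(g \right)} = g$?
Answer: $51$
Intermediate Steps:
$U{\left(4,-9 \right)} + y{\left(-1 \right)} T{\left(-7 \right)} = \left(-1 - -45\right) - -7 = \left(-1 + 45\right) + 7 = 44 + 7 = 51$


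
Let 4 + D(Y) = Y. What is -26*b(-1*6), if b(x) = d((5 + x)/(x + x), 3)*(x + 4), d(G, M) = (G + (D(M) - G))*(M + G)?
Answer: -481/3 ≈ -160.33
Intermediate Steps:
D(Y) = -4 + Y
d(G, M) = (-4 + M)*(G + M) (d(G, M) = (G + ((-4 + M) - G))*(M + G) = (G + (-4 + M - G))*(G + M) = (-4 + M)*(G + M))
b(x) = (-3 - (5 + x)/(2*x))*(4 + x) (b(x) = ((-4 + 3)*((5 + x)/(x + x) + 3))*(x + 4) = (-((5 + x)/((2*x)) + 3))*(4 + x) = (-((5 + x)*(1/(2*x)) + 3))*(4 + x) = (-((5 + x)/(2*x) + 3))*(4 + x) = (-(3 + (5 + x)/(2*x)))*(4 + x) = (-3 - (5 + x)/(2*x))*(4 + x))
-26*b(-1*6) = -13*(-5 - (-7)*6)*(4 - 1*6)/((-1*6)) = -13*(-5 - 7*(-6))*(4 - 6)/(-6) = -13*(-1)*(-5 + 42)*(-2)/6 = -13*(-1)*37*(-2)/6 = -26*37/6 = -481/3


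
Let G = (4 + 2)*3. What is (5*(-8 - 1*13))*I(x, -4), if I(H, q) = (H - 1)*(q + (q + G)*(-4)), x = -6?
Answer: -44100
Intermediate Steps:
G = 18 (G = 6*3 = 18)
I(H, q) = (-1 + H)*(-72 - 3*q) (I(H, q) = (H - 1)*(q + (q + 18)*(-4)) = (-1 + H)*(q + (18 + q)*(-4)) = (-1 + H)*(q + (-72 - 4*q)) = (-1 + H)*(-72 - 3*q))
(5*(-8 - 1*13))*I(x, -4) = (5*(-8 - 1*13))*(72 - 72*(-6) + 3*(-4) - 3*(-6)*(-4)) = (5*(-8 - 13))*(72 + 432 - 12 - 72) = (5*(-21))*420 = -105*420 = -44100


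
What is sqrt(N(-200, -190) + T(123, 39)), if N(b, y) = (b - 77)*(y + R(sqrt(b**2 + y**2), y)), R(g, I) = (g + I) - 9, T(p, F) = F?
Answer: sqrt(107792 - 2770*sqrt(761)) ≈ 177.14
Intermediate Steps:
R(g, I) = -9 + I + g (R(g, I) = (I + g) - 9 = -9 + I + g)
N(b, y) = (-77 + b)*(-9 + sqrt(b**2 + y**2) + 2*y) (N(b, y) = (b - 77)*(y + (-9 + y + sqrt(b**2 + y**2))) = (-77 + b)*(-9 + sqrt(b**2 + y**2) + 2*y))
sqrt(N(-200, -190) + T(123, 39)) = sqrt((693 - 154*(-190) - 77*sqrt((-200)**2 + (-190)**2) - 200*(-190) - 200*(-9 - 190 + sqrt((-200)**2 + (-190)**2))) + 39) = sqrt((693 + 29260 - 77*sqrt(40000 + 36100) + 38000 - 200*(-9 - 190 + sqrt(40000 + 36100))) + 39) = sqrt((693 + 29260 - 770*sqrt(761) + 38000 - 200*(-9 - 190 + sqrt(76100))) + 39) = sqrt((693 + 29260 - 770*sqrt(761) + 38000 - 200*(-9 - 190 + 10*sqrt(761))) + 39) = sqrt((693 + 29260 - 770*sqrt(761) + 38000 - 200*(-199 + 10*sqrt(761))) + 39) = sqrt((693 + 29260 - 770*sqrt(761) + 38000 + (39800 - 2000*sqrt(761))) + 39) = sqrt((107753 - 2770*sqrt(761)) + 39) = sqrt(107792 - 2770*sqrt(761))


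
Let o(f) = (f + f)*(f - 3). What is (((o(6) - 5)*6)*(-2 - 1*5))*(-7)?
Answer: 9114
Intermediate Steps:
o(f) = 2*f*(-3 + f) (o(f) = (2*f)*(-3 + f) = 2*f*(-3 + f))
(((o(6) - 5)*6)*(-2 - 1*5))*(-7) = (((2*6*(-3 + 6) - 5)*6)*(-2 - 1*5))*(-7) = (((2*6*3 - 5)*6)*(-2 - 5))*(-7) = (((36 - 5)*6)*(-7))*(-7) = ((31*6)*(-7))*(-7) = (186*(-7))*(-7) = -1302*(-7) = 9114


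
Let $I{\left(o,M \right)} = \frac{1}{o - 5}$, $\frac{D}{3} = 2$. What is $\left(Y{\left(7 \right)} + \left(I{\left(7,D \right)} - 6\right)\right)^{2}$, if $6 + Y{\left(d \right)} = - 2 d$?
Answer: $\frac{2601}{4} \approx 650.25$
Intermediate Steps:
$Y{\left(d \right)} = -6 - 2 d$
$D = 6$ ($D = 3 \cdot 2 = 6$)
$I{\left(o,M \right)} = \frac{1}{-5 + o}$
$\left(Y{\left(7 \right)} + \left(I{\left(7,D \right)} - 6\right)\right)^{2} = \left(\left(-6 - 14\right) + \left(\frac{1}{-5 + 7} - 6\right)\right)^{2} = \left(\left(-6 - 14\right) - \left(6 - \frac{1}{2}\right)\right)^{2} = \left(-20 + \left(\frac{1}{2} - 6\right)\right)^{2} = \left(-20 - \frac{11}{2}\right)^{2} = \left(- \frac{51}{2}\right)^{2} = \frac{2601}{4}$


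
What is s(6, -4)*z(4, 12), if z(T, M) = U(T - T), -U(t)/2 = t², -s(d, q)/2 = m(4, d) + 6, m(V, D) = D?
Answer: 0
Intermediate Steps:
s(d, q) = -12 - 2*d (s(d, q) = -2*(d + 6) = -2*(6 + d) = -12 - 2*d)
U(t) = -2*t²
z(T, M) = 0 (z(T, M) = -2*(T - T)² = -2*0² = -2*0 = 0)
s(6, -4)*z(4, 12) = (-12 - 2*6)*0 = (-12 - 12)*0 = -24*0 = 0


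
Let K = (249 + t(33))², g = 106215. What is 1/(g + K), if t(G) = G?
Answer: 1/185739 ≈ 5.3839e-6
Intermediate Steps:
K = 79524 (K = (249 + 33)² = 282² = 79524)
1/(g + K) = 1/(106215 + 79524) = 1/185739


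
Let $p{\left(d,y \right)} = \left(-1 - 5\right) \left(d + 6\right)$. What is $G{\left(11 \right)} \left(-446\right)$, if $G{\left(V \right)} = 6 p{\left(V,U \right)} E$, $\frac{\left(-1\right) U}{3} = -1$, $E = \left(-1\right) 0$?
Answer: $0$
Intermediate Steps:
$E = 0$
$U = 3$ ($U = \left(-3\right) \left(-1\right) = 3$)
$p{\left(d,y \right)} = -36 - 6 d$ ($p{\left(d,y \right)} = - 6 \left(6 + d\right) = -36 - 6 d$)
$G{\left(V \right)} = 0$ ($G{\left(V \right)} = 6 \left(-36 - 6 V\right) 0 = \left(-216 - 36 V\right) 0 = 0$)
$G{\left(11 \right)} \left(-446\right) = 0 \left(-446\right) = 0$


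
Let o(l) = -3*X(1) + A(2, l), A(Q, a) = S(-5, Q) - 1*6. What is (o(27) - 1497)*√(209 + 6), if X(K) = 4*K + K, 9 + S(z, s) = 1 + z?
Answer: -1531*√215 ≈ -22449.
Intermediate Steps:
S(z, s) = -8 + z (S(z, s) = -9 + (1 + z) = -8 + z)
A(Q, a) = -19 (A(Q, a) = (-8 - 5) - 1*6 = -13 - 6 = -19)
X(K) = 5*K
o(l) = -34 (o(l) = -15 - 19 = -34)
(o(27) - 1497)*√(209 + 6) = (-34 - 1497)*√(209 + 6) = -1531*√215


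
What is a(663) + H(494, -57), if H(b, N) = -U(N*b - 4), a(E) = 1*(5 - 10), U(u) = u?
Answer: 28157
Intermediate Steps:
a(E) = -5 (a(E) = 1*(-5) = -5)
H(b, N) = 4 - N*b (H(b, N) = -(N*b - 4) = -(-4 + N*b) = 4 - N*b)
a(663) + H(494, -57) = -5 + (4 - 1*(-57)*494) = -5 + (4 + 28158) = -5 + 28162 = 28157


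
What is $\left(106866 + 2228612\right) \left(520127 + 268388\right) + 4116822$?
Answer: $1841563551992$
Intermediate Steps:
$\left(106866 + 2228612\right) \left(520127 + 268388\right) + 4116822 = 2335478 \cdot 788515 + 4116822 = 1841559435170 + 4116822 = 1841563551992$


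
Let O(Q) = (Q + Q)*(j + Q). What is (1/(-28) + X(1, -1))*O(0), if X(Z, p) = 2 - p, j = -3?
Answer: 0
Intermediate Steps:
O(Q) = 2*Q*(-3 + Q) (O(Q) = (Q + Q)*(-3 + Q) = (2*Q)*(-3 + Q) = 2*Q*(-3 + Q))
(1/(-28) + X(1, -1))*O(0) = (1/(-28) + (2 - 1*(-1)))*(2*0*(-3 + 0)) = (-1/28 + (2 + 1))*(2*0*(-3)) = (-1/28 + 3)*0 = (83/28)*0 = 0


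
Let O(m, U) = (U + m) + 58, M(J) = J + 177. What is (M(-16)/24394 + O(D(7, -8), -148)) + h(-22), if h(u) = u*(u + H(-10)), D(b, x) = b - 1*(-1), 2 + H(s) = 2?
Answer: 9806549/24394 ≈ 402.01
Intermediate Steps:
M(J) = 177 + J
H(s) = 0 (H(s) = -2 + 2 = 0)
D(b, x) = 1 + b (D(b, x) = b + 1 = 1 + b)
O(m, U) = 58 + U + m
h(u) = u**2 (h(u) = u*(u + 0) = u*u = u**2)
(M(-16)/24394 + O(D(7, -8), -148)) + h(-22) = ((177 - 16)/24394 + (58 - 148 + (1 + 7))) + (-22)**2 = (161*(1/24394) + (58 - 148 + 8)) + 484 = (161/24394 - 82) + 484 = -2000147/24394 + 484 = 9806549/24394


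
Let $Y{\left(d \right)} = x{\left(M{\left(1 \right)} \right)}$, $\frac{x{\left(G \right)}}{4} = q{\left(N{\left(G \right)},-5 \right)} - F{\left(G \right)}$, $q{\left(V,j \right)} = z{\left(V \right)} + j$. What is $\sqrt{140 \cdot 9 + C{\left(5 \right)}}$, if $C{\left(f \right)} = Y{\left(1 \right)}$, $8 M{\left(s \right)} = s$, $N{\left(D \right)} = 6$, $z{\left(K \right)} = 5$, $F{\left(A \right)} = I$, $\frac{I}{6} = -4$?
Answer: $2 \sqrt{339} \approx 36.824$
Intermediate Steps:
$I = -24$ ($I = 6 \left(-4\right) = -24$)
$F{\left(A \right)} = -24$
$M{\left(s \right)} = \frac{s}{8}$
$q{\left(V,j \right)} = 5 + j$
$x{\left(G \right)} = 96$ ($x{\left(G \right)} = 4 \left(\left(5 - 5\right) - -24\right) = 4 \left(0 + 24\right) = 4 \cdot 24 = 96$)
$Y{\left(d \right)} = 96$
$C{\left(f \right)} = 96$
$\sqrt{140 \cdot 9 + C{\left(5 \right)}} = \sqrt{140 \cdot 9 + 96} = \sqrt{1260 + 96} = \sqrt{1356} = 2 \sqrt{339}$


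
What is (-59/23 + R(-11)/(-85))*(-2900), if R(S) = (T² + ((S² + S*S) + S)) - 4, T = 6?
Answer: 6417120/391 ≈ 16412.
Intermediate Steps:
R(S) = 32 + S + 2*S² (R(S) = (6² + ((S² + S*S) + S)) - 4 = (36 + ((S² + S²) + S)) - 4 = (36 + (2*S² + S)) - 4 = (36 + (S + 2*S²)) - 4 = (36 + S + 2*S²) - 4 = 32 + S + 2*S²)
(-59/23 + R(-11)/(-85))*(-2900) = (-59/23 + (32 - 11 + 2*(-11)²)/(-85))*(-2900) = (-59*1/23 + (32 - 11 + 2*121)*(-1/85))*(-2900) = (-59/23 + (32 - 11 + 242)*(-1/85))*(-2900) = (-59/23 + 263*(-1/85))*(-2900) = (-59/23 - 263/85)*(-2900) = -11064/1955*(-2900) = 6417120/391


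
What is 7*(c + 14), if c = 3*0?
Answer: 98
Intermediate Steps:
c = 0
7*(c + 14) = 7*(0 + 14) = 7*14 = 98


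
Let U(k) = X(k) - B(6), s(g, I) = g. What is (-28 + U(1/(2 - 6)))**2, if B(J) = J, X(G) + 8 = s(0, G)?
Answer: 1764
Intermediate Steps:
X(G) = -8 (X(G) = -8 + 0 = -8)
U(k) = -14 (U(k) = -8 - 1*6 = -8 - 6 = -14)
(-28 + U(1/(2 - 6)))**2 = (-28 - 14)**2 = (-42)**2 = 1764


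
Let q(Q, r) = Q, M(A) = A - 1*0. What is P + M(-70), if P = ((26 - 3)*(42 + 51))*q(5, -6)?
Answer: 10625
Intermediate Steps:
M(A) = A (M(A) = A + 0 = A)
P = 10695 (P = ((26 - 3)*(42 + 51))*5 = (23*93)*5 = 2139*5 = 10695)
P + M(-70) = 10695 - 70 = 10625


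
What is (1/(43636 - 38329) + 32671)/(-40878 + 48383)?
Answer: 173384998/39829035 ≈ 4.3532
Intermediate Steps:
(1/(43636 - 38329) + 32671)/(-40878 + 48383) = (1/5307 + 32671)/7505 = (1/5307 + 32671)*(1/7505) = (173384998/5307)*(1/7505) = 173384998/39829035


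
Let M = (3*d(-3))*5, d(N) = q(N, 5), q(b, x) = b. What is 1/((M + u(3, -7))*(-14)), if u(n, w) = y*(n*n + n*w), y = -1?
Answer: 1/462 ≈ 0.0021645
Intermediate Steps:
d(N) = N
M = -45 (M = (3*(-3))*5 = -9*5 = -45)
u(n, w) = -n**2 - n*w (u(n, w) = -(n*n + n*w) = -(n**2 + n*w) = -n**2 - n*w)
1/((M + u(3, -7))*(-14)) = 1/((-45 - 1*3*(3 - 7))*(-14)) = 1/((-45 - 1*3*(-4))*(-14)) = 1/((-45 + 12)*(-14)) = 1/(-33*(-14)) = 1/462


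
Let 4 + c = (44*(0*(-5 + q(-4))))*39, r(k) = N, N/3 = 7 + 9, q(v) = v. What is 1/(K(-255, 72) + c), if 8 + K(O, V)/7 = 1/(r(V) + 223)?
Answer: -271/16253 ≈ -0.016674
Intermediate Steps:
N = 48 (N = 3*(7 + 9) = 3*16 = 48)
r(k) = 48
K(O, V) = -15169/271 (K(O, V) = -56 + 7/(48 + 223) = -56 + 7/271 = -15169/271)
c = -4 (c = -4 + (44*(0*(-5 - 4)))*39 = -4 + (44*(0*(-9)))*39 = -4 + (44*0)*39 = -4 + 0*39 = -4 + 0 = -4)
1/(K(-255, 72) + c) = 1/(-15169/271 - 4) = 1/(-16253/271) = -271/16253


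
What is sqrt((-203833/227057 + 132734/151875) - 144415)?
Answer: I*sqrt(3392264539093115550702)/153263475 ≈ 380.02*I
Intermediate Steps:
sqrt((-203833/227057 + 132734/151875) - 144415) = sqrt(-818953037/34484281875 - 144415) = sqrt(-4980048385931162/34484281875) = I*sqrt(3392264539093115550702)/153263475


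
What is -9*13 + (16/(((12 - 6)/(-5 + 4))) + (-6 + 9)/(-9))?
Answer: -120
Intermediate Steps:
-9*13 + (16/(((12 - 6)/(-5 + 4))) + (-6 + 9)/(-9)) = -117 + (16/((6/(-1))) + 3*(-⅑)) = -117 + (16/((6*(-1))) - ⅓) = -117 + (16/(-6) - ⅓) = -117 + (16*(-⅙) - ⅓) = -117 + (-8/3 - ⅓) = -117 - 3 = -120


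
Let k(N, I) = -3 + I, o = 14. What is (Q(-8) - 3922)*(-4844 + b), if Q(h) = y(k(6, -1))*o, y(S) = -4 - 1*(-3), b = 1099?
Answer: 14740320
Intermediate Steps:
y(S) = -1 (y(S) = -4 + 3 = -1)
Q(h) = -14 (Q(h) = -1*14 = -14)
(Q(-8) - 3922)*(-4844 + b) = (-14 - 3922)*(-4844 + 1099) = -3936*(-3745) = 14740320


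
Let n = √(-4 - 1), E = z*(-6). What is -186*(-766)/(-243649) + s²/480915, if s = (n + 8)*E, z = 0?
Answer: -142476/243649 ≈ -0.58476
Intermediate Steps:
E = 0 (E = 0*(-6) = 0)
n = I*√5 (n = √(-5) = I*√5 ≈ 2.2361*I)
s = 0 (s = (I*√5 + 8)*0 = (8 + I*√5)*0 = 0)
-186*(-766)/(-243649) + s²/480915 = -186*(-766)/(-243649) + 0²/480915 = 142476*(-1/243649) + 0*(1/480915) = -142476/243649 + 0 = -142476/243649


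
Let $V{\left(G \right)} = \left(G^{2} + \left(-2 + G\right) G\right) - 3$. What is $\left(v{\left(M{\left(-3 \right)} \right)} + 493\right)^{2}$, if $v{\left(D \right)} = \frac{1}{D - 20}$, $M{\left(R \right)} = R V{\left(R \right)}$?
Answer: $\frac{1674282724}{6889} \approx 2.4304 \cdot 10^{5}$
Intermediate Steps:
$V{\left(G \right)} = -3 + G^{2} + G \left(-2 + G\right)$ ($V{\left(G \right)} = \left(G^{2} + G \left(-2 + G\right)\right) - 3 = -3 + G^{2} + G \left(-2 + G\right)$)
$M{\left(R \right)} = R \left(-3 - 2 R + 2 R^{2}\right)$
$v{\left(D \right)} = \frac{1}{-20 + D}$
$\left(v{\left(M{\left(-3 \right)} \right)} + 493\right)^{2} = \left(\frac{1}{-20 - 3 \left(-3 - -6 + 2 \left(-3\right)^{2}\right)} + 493\right)^{2} = \left(\frac{1}{-20 - 3 \left(-3 + 6 + 2 \cdot 9\right)} + 493\right)^{2} = \left(\frac{1}{-20 - 3 \left(-3 + 6 + 18\right)} + 493\right)^{2} = \left(\frac{1}{-20 - 63} + 493\right)^{2} = \left(\frac{1}{-83} + 493\right)^{2} = \left(- \frac{1}{83} + 493\right)^{2} = \left(\frac{40918}{83}\right)^{2} = \frac{1674282724}{6889}$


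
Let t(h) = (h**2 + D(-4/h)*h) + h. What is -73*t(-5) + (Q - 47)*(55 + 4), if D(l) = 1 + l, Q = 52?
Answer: -508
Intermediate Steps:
t(h) = h + h**2 + h*(1 - 4/h) (t(h) = (h**2 + (1 - 4/h)*h) + h = (h**2 + h*(1 - 4/h)) + h = h + h**2 + h*(1 - 4/h))
-73*t(-5) + (Q - 47)*(55 + 4) = -73*(-4 - 5 - 5*(1 - 5)) + (52 - 47)*(55 + 4) = -73*(-4 - 5 - 5*(-4)) + 5*59 = -73*(-4 - 5 + 20) + 295 = -73*11 + 295 = -803 + 295 = -508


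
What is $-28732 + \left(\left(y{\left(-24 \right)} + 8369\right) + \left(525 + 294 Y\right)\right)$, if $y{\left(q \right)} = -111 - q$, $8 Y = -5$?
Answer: $- \frac{80435}{4} \approx -20109.0$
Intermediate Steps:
$Y = - \frac{5}{8}$ ($Y = \frac{1}{8} \left(-5\right) = - \frac{5}{8} \approx -0.625$)
$-28732 + \left(\left(y{\left(-24 \right)} + 8369\right) + \left(525 + 294 Y\right)\right) = -28732 + \left(\left(\left(-111 - -24\right) + 8369\right) + \left(525 + 294 \left(- \frac{5}{8}\right)\right)\right) = -28732 + \left(\left(\left(-111 + 24\right) + 8369\right) + \left(525 - \frac{735}{4}\right)\right) = -28732 + \left(\left(-87 + 8369\right) + \frac{1365}{4}\right) = -28732 + \left(8282 + \frac{1365}{4}\right) = -28732 + \frac{34493}{4} = - \frac{80435}{4}$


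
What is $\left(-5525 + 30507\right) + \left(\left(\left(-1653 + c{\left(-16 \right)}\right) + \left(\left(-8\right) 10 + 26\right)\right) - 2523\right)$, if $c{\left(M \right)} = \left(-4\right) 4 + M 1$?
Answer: $20720$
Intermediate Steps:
$c{\left(M \right)} = -16 + M$
$\left(-5525 + 30507\right) + \left(\left(\left(-1653 + c{\left(-16 \right)}\right) + \left(\left(-8\right) 10 + 26\right)\right) - 2523\right) = \left(-5525 + 30507\right) + \left(\left(\left(-1653 - 32\right) + \left(\left(-8\right) 10 + 26\right)\right) - 2523\right) = 24982 + \left(\left(\left(-1653 - 32\right) + \left(-80 + 26\right)\right) - 2523\right) = 24982 - 4262 = 20720$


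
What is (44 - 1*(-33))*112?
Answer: 8624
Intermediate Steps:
(44 - 1*(-33))*112 = (44 + 33)*112 = 77*112 = 8624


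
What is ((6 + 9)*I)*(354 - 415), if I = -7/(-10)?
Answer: -1281/2 ≈ -640.50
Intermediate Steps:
I = 7/10 (I = -7*(-1/10) = 7/10 ≈ 0.70000)
((6 + 9)*I)*(354 - 415) = ((6 + 9)*(7/10))*(354 - 415) = (15*(7/10))*(-61) = (21/2)*(-61) = -1281/2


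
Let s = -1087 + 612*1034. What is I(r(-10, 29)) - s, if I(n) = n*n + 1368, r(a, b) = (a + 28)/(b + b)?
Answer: -530126792/841 ≈ -6.3035e+5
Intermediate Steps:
r(a, b) = (28 + a)/(2*b) (r(a, b) = (28 + a)/((2*b)) = (28 + a)*(1/(2*b)) = (28 + a)/(2*b))
s = 631721 (s = -1087 + 632808 = 631721)
I(n) = 1368 + n² (I(n) = n² + 1368 = 1368 + n²)
I(r(-10, 29)) - s = (1368 + ((½)*(28 - 10)/29)²) - 1*631721 = (1368 + ((½)*(1/29)*18)²) - 631721 = (1368 + (9/29)²) - 631721 = (1368 + 81/841) - 631721 = 1150569/841 - 631721 = -530126792/841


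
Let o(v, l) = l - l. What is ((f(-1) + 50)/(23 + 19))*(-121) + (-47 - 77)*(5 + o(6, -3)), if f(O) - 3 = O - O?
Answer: -32453/42 ≈ -772.69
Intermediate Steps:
f(O) = 3 (f(O) = 3 + (O - O) = 3 + 0 = 3)
o(v, l) = 0
((f(-1) + 50)/(23 + 19))*(-121) + (-47 - 77)*(5 + o(6, -3)) = ((3 + 50)/(23 + 19))*(-121) + (-47 - 77)*(5 + 0) = (53/42)*(-121) - 124*5 = (53*(1/42))*(-121) - 620 = (53/42)*(-121) - 620 = -6413/42 - 620 = -32453/42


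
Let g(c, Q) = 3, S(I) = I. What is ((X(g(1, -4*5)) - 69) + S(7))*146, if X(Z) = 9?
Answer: -7738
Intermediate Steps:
((X(g(1, -4*5)) - 69) + S(7))*146 = ((9 - 69) + 7)*146 = (-60 + 7)*146 = -53*146 = -7738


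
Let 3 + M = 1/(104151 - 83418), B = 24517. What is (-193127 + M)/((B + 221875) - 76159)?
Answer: -4004164289/3529440789 ≈ -1.1345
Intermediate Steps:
M = -62198/20733 (M = -3 + 1/(104151 - 83418) = -3 + 1/20733 = -62198/20733 ≈ -3.0000)
(-193127 + M)/((B + 221875) - 76159) = (-193127 - 62198/20733)/((24517 + 221875) - 76159) = -4004164289/(20733*(246392 - 76159)) = -4004164289/20733/170233 = -4004164289/20733*1/170233 = -4004164289/3529440789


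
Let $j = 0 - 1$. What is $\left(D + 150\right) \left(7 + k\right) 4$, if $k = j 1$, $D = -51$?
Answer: $2376$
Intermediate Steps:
$j = -1$ ($j = 0 - 1 = -1$)
$k = -1$ ($k = \left(-1\right) 1 = -1$)
$\left(D + 150\right) \left(7 + k\right) 4 = \left(-51 + 150\right) \left(7 - 1\right) 4 = 99 \cdot 6 \cdot 4 = 99 \cdot 24 = 2376$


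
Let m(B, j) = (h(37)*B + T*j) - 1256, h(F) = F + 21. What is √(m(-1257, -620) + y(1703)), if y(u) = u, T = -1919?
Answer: √1117321 ≈ 1057.0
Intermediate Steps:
h(F) = 21 + F
m(B, j) = -1256 - 1919*j + 58*B (m(B, j) = ((21 + 37)*B - 1919*j) - 1256 = (58*B - 1919*j) - 1256 = (-1919*j + 58*B) - 1256 = -1256 - 1919*j + 58*B)
√(m(-1257, -620) + y(1703)) = √((-1256 - 1919*(-620) + 58*(-1257)) + 1703) = √((-1256 + 1189780 - 72906) + 1703) = √(1115618 + 1703) = √1117321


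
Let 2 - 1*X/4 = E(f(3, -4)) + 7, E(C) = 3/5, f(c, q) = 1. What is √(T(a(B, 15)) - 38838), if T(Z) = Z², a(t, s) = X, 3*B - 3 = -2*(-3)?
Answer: I*√958406/5 ≈ 195.8*I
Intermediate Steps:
E(C) = ⅗ (E(C) = 3*(⅕) = ⅗)
B = 3 (B = 1 + (-2*(-3))/3 = 1 + (⅓)*6 = 1 + 2 = 3)
X = -112/5 (X = 8 - 4*(⅗ + 7) = 8 - 4*38/5 = 8 - 152/5 = -112/5 ≈ -22.400)
a(t, s) = -112/5
√(T(a(B, 15)) - 38838) = √((-112/5)² - 38838) = √(12544/25 - 38838) = √(-958406/25) = I*√958406/5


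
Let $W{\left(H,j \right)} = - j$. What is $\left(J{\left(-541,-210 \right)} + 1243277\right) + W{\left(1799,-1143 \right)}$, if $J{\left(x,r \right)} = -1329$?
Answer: $1243091$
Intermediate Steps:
$\left(J{\left(-541,-210 \right)} + 1243277\right) + W{\left(1799,-1143 \right)} = \left(-1329 + 1243277\right) - -1143 = 1241948 + 1143 = 1243091$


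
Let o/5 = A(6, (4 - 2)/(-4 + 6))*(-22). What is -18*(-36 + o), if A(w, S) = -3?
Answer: -5292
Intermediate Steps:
o = 330 (o = 5*(-3*(-22)) = 5*66 = 330)
-18*(-36 + o) = -18*(-36 + 330) = -18*294 = -5292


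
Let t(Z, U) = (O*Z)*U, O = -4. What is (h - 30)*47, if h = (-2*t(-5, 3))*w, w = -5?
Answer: 26790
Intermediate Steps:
t(Z, U) = -4*U*Z (t(Z, U) = (-4*Z)*U = -4*U*Z)
h = 600 (h = -(-8)*3*(-5)*(-5) = -2*60*(-5) = -120*(-5) = 600)
(h - 30)*47 = (600 - 30)*47 = 570*47 = 26790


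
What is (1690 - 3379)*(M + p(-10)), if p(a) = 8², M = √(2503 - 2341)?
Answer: -108096 - 15201*√2 ≈ -1.2959e+5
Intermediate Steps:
M = 9*√2 (M = √162 = 9*√2 ≈ 12.728)
p(a) = 64
(1690 - 3379)*(M + p(-10)) = (1690 - 3379)*(9*√2 + 64) = -1689*(64 + 9*√2) = -108096 - 15201*√2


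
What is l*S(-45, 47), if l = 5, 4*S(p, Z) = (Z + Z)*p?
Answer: -10575/2 ≈ -5287.5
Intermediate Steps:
S(p, Z) = Z*p/2 (S(p, Z) = ((Z + Z)*p)/4 = ((2*Z)*p)/4 = (2*Z*p)/4 = Z*p/2)
l*S(-45, 47) = 5*((½)*47*(-45)) = 5*(-2115/2) = -10575/2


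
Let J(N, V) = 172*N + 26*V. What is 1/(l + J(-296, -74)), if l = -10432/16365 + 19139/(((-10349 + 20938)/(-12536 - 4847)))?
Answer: -173288985/14600532099413 ≈ -1.1869e-5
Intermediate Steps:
J(N, V) = 26*V + 172*N
l = -5444635287953/173288985 (l = -10432*1/16365 + 19139/((10589/(-17383))) = -10432/16365 + 19139/((10589*(-1/17383))) = -10432/16365 + 19139/(-10589/17383) = -10432/16365 + 19139*(-17383/10589) = -10432/16365 - 332693237/10589 = -5444635287953/173288985 ≈ -31419.)
1/(l + J(-296, -74)) = 1/(-5444635287953/173288985 + (26*(-74) + 172*(-296))) = 1/(-5444635287953/173288985 + (-1924 - 50912)) = 1/(-5444635287953/173288985 - 52836) = 1/(-14600532099413/173288985) = -173288985/14600532099413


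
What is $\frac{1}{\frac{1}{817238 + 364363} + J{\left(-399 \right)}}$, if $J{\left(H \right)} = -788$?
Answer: $- \frac{1181601}{931101587} \approx -0.001269$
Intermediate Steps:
$\frac{1}{\frac{1}{817238 + 364363} + J{\left(-399 \right)}} = \frac{1}{\frac{1}{817238 + 364363} - 788} = \frac{1}{\frac{1}{1181601} - 788} = \frac{1}{- \frac{931101587}{1181601}} = - \frac{1181601}{931101587}$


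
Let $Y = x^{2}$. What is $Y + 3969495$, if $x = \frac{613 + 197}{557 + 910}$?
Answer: $\frac{105465520755}{26569} \approx 3.9695 \cdot 10^{6}$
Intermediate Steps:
$x = \frac{90}{163}$ ($x = \frac{810}{1467} = 810 \cdot \frac{1}{1467} = \frac{90}{163} \approx 0.55215$)
$Y = \frac{8100}{26569}$ ($Y = \left(\frac{90}{163}\right)^{2} = \frac{8100}{26569} \approx 0.30487$)
$Y + 3969495 = \frac{8100}{26569} + 3969495 = \frac{105465520755}{26569}$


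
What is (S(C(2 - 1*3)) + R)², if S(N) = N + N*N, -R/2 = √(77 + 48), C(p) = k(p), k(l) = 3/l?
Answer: 536 - 120*√5 ≈ 267.67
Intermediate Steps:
C(p) = 3/p
R = -10*√5 (R = -2*√(77 + 48) = -10*√5 ≈ -22.361)
S(N) = N + N²
(S(C(2 - 1*3)) + R)² = ((3/(2 - 1*3))*(1 + 3/(2 - 1*3)) - 10*√5)² = ((3/(2 - 3))*(1 + 3/(2 - 3)) - 10*√5)² = ((3/(-1))*(1 + 3/(-1)) - 10*√5)² = ((3*(-1))*(1 + 3*(-1)) - 10*√5)² = (-3*(1 - 3) - 10*√5)² = (-3*(-2) - 10*√5)² = (6 - 10*√5)²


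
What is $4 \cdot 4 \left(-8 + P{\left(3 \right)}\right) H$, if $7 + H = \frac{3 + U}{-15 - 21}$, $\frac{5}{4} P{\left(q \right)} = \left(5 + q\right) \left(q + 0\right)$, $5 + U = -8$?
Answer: $- \frac{54208}{45} \approx -1204.6$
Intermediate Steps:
$U = -13$ ($U = -5 - 8 = -13$)
$P{\left(q \right)} = \frac{4 q \left(5 + q\right)}{5}$ ($P{\left(q \right)} = \frac{4 \left(5 + q\right) \left(q + 0\right)}{5} = \frac{4 \left(5 + q\right) q}{5} = \frac{4 q \left(5 + q\right)}{5}$)
$H = - \frac{121}{18}$ ($H = -7 + \frac{3 - 13}{-15 - 21} = -7 - \frac{10}{-36} = -7 - - \frac{5}{18} = -7 + \frac{5}{18} = - \frac{121}{18} \approx -6.7222$)
$4 \cdot 4 \left(-8 + P{\left(3 \right)}\right) H = 4 \cdot 4 \left(-8 + \frac{4}{5} \cdot 3 \left(5 + 3\right)\right) \left(- \frac{121}{18}\right) = 16 \left(-8 + \frac{4}{5} \cdot 3 \cdot 8\right) \left(- \frac{121}{18}\right) = 16 \left(-8 + \frac{96}{5}\right) \left(- \frac{121}{18}\right) = 16 \cdot \frac{56}{5} \left(- \frac{121}{18}\right) = \frac{896}{5} \left(- \frac{121}{18}\right) = - \frac{54208}{45}$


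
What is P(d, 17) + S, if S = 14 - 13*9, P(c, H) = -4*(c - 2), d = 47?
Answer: -283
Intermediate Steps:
P(c, H) = 8 - 4*c (P(c, H) = -4*(-2 + c) = 8 - 4*c)
S = -103 (S = 14 - 117 = -103)
P(d, 17) + S = (8 - 4*47) - 103 = (8 - 188) - 103 = -180 - 103 = -283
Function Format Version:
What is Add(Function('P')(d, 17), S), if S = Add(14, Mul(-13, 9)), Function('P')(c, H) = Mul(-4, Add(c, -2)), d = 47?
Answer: -283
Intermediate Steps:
Function('P')(c, H) = Add(8, Mul(-4, c)) (Function('P')(c, H) = Mul(-4, Add(-2, c)) = Add(8, Mul(-4, c)))
S = -103 (S = Add(14, -117) = -103)
Add(Function('P')(d, 17), S) = Add(Add(8, Mul(-4, 47)), -103) = Add(Add(8, -188), -103) = Add(-180, -103) = -283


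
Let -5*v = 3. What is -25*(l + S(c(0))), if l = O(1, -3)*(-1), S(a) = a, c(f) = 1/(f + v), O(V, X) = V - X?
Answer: 425/3 ≈ 141.67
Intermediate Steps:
v = -3/5 (v = -1/5*3 = -3/5 ≈ -0.60000)
c(f) = 1/(-3/5 + f) (c(f) = 1/(f - 3/5) = 1/(-3/5 + f))
l = -4 (l = (1 - 1*(-3))*(-1) = (1 + 3)*(-1) = 4*(-1) = -4)
-25*(l + S(c(0))) = -25*(-4 + 5/(-3 + 5*0)) = -25*(-4 + 5/(-3 + 0)) = -25*(-4 + 5/(-3)) = -25*(-4 + 5*(-1/3)) = -25*(-4 - 5/3) = -25*(-17/3) = 425/3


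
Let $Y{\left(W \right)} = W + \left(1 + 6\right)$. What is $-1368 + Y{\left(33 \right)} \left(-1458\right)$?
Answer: $-59688$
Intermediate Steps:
$Y{\left(W \right)} = 7 + W$ ($Y{\left(W \right)} = W + 7 = 7 + W$)
$-1368 + Y{\left(33 \right)} \left(-1458\right) = -1368 + \left(7 + 33\right) \left(-1458\right) = -1368 + 40 \left(-1458\right) = -1368 - 58320 = -59688$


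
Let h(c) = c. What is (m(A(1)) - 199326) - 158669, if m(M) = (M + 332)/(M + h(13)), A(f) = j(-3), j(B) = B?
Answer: -3579621/10 ≈ -3.5796e+5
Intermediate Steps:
A(f) = -3
m(M) = (332 + M)/(13 + M) (m(M) = (M + 332)/(M + 13) = (332 + M)/(13 + M))
(m(A(1)) - 199326) - 158669 = ((332 - 3)/(13 - 3) - 199326) - 158669 = (329/10 - 199326) - 158669 = -1992931/10 - 158669 = -3579621/10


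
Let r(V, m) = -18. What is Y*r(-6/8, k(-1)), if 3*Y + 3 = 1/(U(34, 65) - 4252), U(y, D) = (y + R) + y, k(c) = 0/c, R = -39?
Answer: 76020/4223 ≈ 18.001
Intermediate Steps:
k(c) = 0
U(y, D) = -39 + 2*y (U(y, D) = (y - 39) + y = (-39 + y) + y = -39 + 2*y)
Y = -12670/12669 (Y = -1 + 1/(3*((-39 + 2*34) - 4252)) = -1 + 1/(3*((-39 + 68) - 4252)) = -1 + 1/(3*(29 - 4252)) = -1 + (⅓)/(-4223) = -1 + (⅓)*(-1/4223) = -1 - 1/12669 = -12670/12669 ≈ -1.0001)
Y*r(-6/8, k(-1)) = -12670/12669*(-18) = 76020/4223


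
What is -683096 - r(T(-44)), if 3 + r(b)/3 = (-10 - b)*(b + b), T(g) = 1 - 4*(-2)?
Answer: -682061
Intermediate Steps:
T(g) = 9 (T(g) = 1 + 8 = 9)
r(b) = -9 + 6*b*(-10 - b) (r(b) = -9 + 3*((-10 - b)*(b + b)) = -9 + 3*((-10 - b)*(2*b)) = -9 + 3*(2*b*(-10 - b)) = -9 + 6*b*(-10 - b))
-683096 - r(T(-44)) = -683096 - (-9 - 60*9 - 6*9**2) = -683096 - (-9 - 540 - 6*81) = -683096 - (-9 - 540 - 486) = -683096 - 1*(-1035) = -683096 + 1035 = -682061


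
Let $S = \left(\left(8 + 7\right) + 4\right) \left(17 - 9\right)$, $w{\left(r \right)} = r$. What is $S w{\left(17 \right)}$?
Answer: $2584$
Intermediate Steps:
$S = 152$ ($S = \left(15 + 4\right) 8 = 19 \cdot 8 = 152$)
$S w{\left(17 \right)} = 152 \cdot 17 = 2584$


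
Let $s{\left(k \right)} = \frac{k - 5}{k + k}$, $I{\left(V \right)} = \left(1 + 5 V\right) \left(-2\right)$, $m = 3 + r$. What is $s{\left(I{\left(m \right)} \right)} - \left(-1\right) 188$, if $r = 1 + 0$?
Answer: $\frac{15839}{84} \approx 188.56$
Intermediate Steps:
$r = 1$
$m = 4$ ($m = 3 + 1 = 4$)
$I{\left(V \right)} = -2 - 10 V$
$s{\left(k \right)} = \frac{-5 + k}{2 k}$
$s{\left(I{\left(m \right)} \right)} - \left(-1\right) 188 = \frac{-5 - 42}{2 \left(-2 - 40\right)} - \left(-1\right) 188 = \frac{-5 - 42}{2 \left(-2 - 40\right)} - -188 = \frac{-5 - 42}{2 \left(-42\right)} + 188 = \frac{1}{2} \left(- \frac{1}{42}\right) \left(-47\right) + 188 = \frac{47}{84} + 188 = \frac{15839}{84}$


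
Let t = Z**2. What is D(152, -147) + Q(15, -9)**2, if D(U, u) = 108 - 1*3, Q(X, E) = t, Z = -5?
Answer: 730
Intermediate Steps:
t = 25 (t = (-5)**2 = 25)
Q(X, E) = 25
D(U, u) = 105 (D(U, u) = 108 - 3 = 105)
D(152, -147) + Q(15, -9)**2 = 105 + 25**2 = 105 + 625 = 730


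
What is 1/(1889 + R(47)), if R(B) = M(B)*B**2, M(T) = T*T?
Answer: 1/4881570 ≈ 2.0485e-7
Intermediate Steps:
M(T) = T**2
R(B) = B**4 (R(B) = B**2*B**2 = B**4)
1/(1889 + R(47)) = 1/(1889 + 47**4) = 1/(1889 + 4879681) = 1/4881570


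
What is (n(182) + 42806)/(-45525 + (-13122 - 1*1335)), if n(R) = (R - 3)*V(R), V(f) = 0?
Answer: -21403/29991 ≈ -0.71365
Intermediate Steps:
n(R) = 0 (n(R) = (R - 3)*0 = (-3 + R)*0 = 0)
(n(182) + 42806)/(-45525 + (-13122 - 1*1335)) = (0 + 42806)/(-45525 + (-13122 - 1*1335)) = 42806/(-45525 + (-13122 - 1335)) = 42806/(-45525 - 14457) = 42806/(-59982) = 42806*(-1/59982) = -21403/29991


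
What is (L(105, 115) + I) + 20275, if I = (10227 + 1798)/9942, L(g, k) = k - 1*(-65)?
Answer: 203375635/9942 ≈ 20456.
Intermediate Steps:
L(g, k) = 65 + k (L(g, k) = k + 65 = 65 + k)
I = 12025/9942 (I = 12025*(1/9942) = 12025/9942 ≈ 1.2095)
(L(105, 115) + I) + 20275 = ((65 + 115) + 12025/9942) + 20275 = (180 + 12025/9942) + 20275 = 1801585/9942 + 20275 = 203375635/9942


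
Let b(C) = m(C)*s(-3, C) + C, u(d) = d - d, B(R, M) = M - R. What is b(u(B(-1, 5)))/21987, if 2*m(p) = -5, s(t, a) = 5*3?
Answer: -25/14658 ≈ -0.0017056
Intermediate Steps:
u(d) = 0
s(t, a) = 15
m(p) = -5/2 (m(p) = (1/2)*(-5) = -5/2)
b(C) = -75/2 + C (b(C) = -5/2*15 + C = -75/2 + C)
b(u(B(-1, 5)))/21987 = (-75/2 + 0)/21987 = -75/2*1/21987 = -25/14658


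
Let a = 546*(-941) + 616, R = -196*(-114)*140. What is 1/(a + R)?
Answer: 1/2614990 ≈ 3.8241e-7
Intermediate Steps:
R = 3128160 (R = 22344*140 = 3128160)
a = -513170 (a = -513786 + 616 = -513170)
1/(a + R) = 1/(-513170 + 3128160) = 1/2614990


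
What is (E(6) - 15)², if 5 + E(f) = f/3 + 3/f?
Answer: 1225/4 ≈ 306.25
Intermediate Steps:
E(f) = -5 + 3/f + f/3 (E(f) = -5 + (f/3 + 3/f) = -5 + (3/f + f/3) = -5 + 3/f + f/3)
(E(6) - 15)² = ((-5 + 3/6 + (⅓)*6) - 15)² = ((-5 + 3*(⅙) + 2) - 15)² = ((-5 + ½ + 2) - 15)² = (-5/2 - 15)² = (-35/2)² = 1225/4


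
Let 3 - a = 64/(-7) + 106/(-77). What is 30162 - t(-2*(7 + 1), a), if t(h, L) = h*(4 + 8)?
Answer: 30354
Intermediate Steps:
a = 1041/77 (a = 3 - (64/(-7) + 106/(-77)) = 3 - (64*(-⅐) + 106*(-1/77)) = 3 - (-64/7 - 106/77) = 3 - 1*(-810/77) = 3 + 810/77 = 1041/77 ≈ 13.519)
t(h, L) = 12*h (t(h, L) = h*12 = 12*h)
30162 - t(-2*(7 + 1), a) = 30162 - 12*(-2*(7 + 1)) = 30162 - 12*(-2*8) = 30162 - 12*(-16) = 30162 - 1*(-192) = 30162 + 192 = 30354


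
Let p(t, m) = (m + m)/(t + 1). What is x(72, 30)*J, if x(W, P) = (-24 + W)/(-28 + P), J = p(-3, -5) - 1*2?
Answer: 72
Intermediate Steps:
p(t, m) = 2*m/(1 + t) (p(t, m) = (2*m)/(1 + t) = 2*m/(1 + t))
J = 3 (J = 2*(-5)/(1 - 3) - 1*2 = 2*(-5)/(-2) - 2 = 2*(-5)*(-½) - 2 = 5 - 2 = 3)
x(W, P) = (-24 + W)/(-28 + P)
x(72, 30)*J = ((-24 + 72)/(-28 + 30))*3 = (48/2)*3 = ((½)*48)*3 = 24*3 = 72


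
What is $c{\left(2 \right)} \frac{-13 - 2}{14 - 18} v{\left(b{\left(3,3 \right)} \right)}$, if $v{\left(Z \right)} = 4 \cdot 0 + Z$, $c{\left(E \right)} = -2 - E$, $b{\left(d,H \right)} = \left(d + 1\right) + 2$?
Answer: $-90$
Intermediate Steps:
$b{\left(d,H \right)} = 3 + d$ ($b{\left(d,H \right)} = \left(1 + d\right) + 2 = 3 + d$)
$v{\left(Z \right)} = Z$ ($v{\left(Z \right)} = 0 + Z = Z$)
$c{\left(2 \right)} \frac{-13 - 2}{14 - 18} v{\left(b{\left(3,3 \right)} \right)} = \left(-2 - 2\right) \frac{-13 - 2}{14 - 18} \left(3 + 3\right) = \left(-2 - 2\right) \left(- \frac{15}{-4}\right) 6 = - 4 \left(\left(-15\right) \left(- \frac{1}{4}\right)\right) 6 = \left(-4\right) \frac{15}{4} \cdot 6 = \left(-15\right) 6 = -90$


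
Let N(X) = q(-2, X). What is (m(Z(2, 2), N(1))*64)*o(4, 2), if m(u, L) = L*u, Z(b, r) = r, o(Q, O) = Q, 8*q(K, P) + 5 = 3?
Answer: -128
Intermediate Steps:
q(K, P) = -1/4 (q(K, P) = -5/8 + (1/8)*3 = -5/8 + 3/8 = -1/4)
N(X) = -1/4
(m(Z(2, 2), N(1))*64)*o(4, 2) = (-1/4*2*64)*4 = -1/2*64*4 = -32*4 = -128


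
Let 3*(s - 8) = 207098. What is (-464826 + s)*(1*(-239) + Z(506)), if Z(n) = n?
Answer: -105674684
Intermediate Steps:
s = 207122/3 (s = 8 + (1/3)*207098 = 8 + 207098/3 = 207122/3 ≈ 69041.)
(-464826 + s)*(1*(-239) + Z(506)) = (-464826 + 207122/3)*(1*(-239) + 506) = -1187356*(-239 + 506)/3 = -1187356/3*267 = -105674684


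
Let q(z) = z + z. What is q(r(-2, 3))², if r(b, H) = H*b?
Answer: 144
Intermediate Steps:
q(z) = 2*z
q(r(-2, 3))² = (2*(3*(-2)))² = (2*(-6))² = (-12)² = 144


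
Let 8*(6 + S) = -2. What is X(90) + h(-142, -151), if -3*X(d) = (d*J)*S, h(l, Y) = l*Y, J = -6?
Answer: 20317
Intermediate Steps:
S = -25/4 (S = -6 + (⅛)*(-2) = -6 - ¼ = -25/4 ≈ -6.2500)
h(l, Y) = Y*l
X(d) = -25*d/2 (X(d) = -d*(-6)*(-25)/(3*4) = -(-6*d)*(-25)/(3*4) = -25*d/2)
X(90) + h(-142, -151) = -25/2*90 - 151*(-142) = -1125 + 21442 = 20317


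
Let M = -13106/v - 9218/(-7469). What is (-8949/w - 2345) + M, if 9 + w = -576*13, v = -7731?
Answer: -1462281498980/624672531 ≈ -2340.9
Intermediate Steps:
w = -7497 (w = -9 - 576*13 = -9 - 7488 = -7497)
M = 15377552/5249349 (M = -13106/(-7731) - 9218/(-7469) = -13106*(-1/7731) - 9218*(-1/7469) = 13106/7731 + 838/679 = 15377552/5249349 ≈ 2.9294)
(-8949/w - 2345) + M = (-8949/(-7497) - 2345) + 15377552/5249349 = (-8949*(-1/7497) - 2345) + 15377552/5249349 = (2983/2499 - 2345) + 15377552/5249349 = -5857172/2499 + 15377552/5249349 = -1462281498980/624672531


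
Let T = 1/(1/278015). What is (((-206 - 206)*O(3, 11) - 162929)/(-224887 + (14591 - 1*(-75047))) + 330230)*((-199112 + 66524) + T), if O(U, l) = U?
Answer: 6495270297567745/135249 ≈ 4.8025e+10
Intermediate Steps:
T = 278015 (T = 1/(1/278015) = 278015)
(((-206 - 206)*O(3, 11) - 162929)/(-224887 + (14591 - 1*(-75047))) + 330230)*((-199112 + 66524) + T) = (((-206 - 206)*3 - 162929)/(-224887 + (14591 - 1*(-75047))) + 330230)*((-199112 + 66524) + 278015) = ((-412*3 - 162929)/(-224887 + (14591 + 75047)) + 330230)*(-132588 + 278015) = ((-1236 - 162929)/(-224887 + 89638) + 330230)*145427 = (-164165/(-135249) + 330230)*145427 = (-164165*(-1/135249) + 330230)*145427 = (164165/135249 + 330230)*145427 = (44663441435/135249)*145427 = 6495270297567745/135249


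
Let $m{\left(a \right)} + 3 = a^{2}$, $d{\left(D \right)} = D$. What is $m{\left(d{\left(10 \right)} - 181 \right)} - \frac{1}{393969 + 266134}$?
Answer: $\frac{19300091513}{660103} \approx 29238.0$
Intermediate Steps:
$m{\left(a \right)} = -3 + a^{2}$
$m{\left(d{\left(10 \right)} - 181 \right)} - \frac{1}{393969 + 266134} = \left(-3 + \left(10 - 181\right)^{2}\right) - \frac{1}{393969 + 266134} = \left(-3 + \left(-171\right)^{2}\right) - \frac{1}{660103} = \left(-3 + 29241\right) - \frac{1}{660103} = 29238 - \frac{1}{660103} = \frac{19300091513}{660103}$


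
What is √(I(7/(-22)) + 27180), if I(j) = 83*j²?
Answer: √13159187/22 ≈ 164.89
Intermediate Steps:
√(I(7/(-22)) + 27180) = √(83*(7/(-22))² + 27180) = √(83*(7*(-1/22))² + 27180) = √(83*(-7/22)² + 27180) = √(83*(49/484) + 27180) = √(4067/484 + 27180) = √(13159187/484) = √13159187/22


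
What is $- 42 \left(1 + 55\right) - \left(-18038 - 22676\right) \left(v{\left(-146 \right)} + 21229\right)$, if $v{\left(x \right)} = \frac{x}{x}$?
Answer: $864355868$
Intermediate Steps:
$v{\left(x \right)} = 1$
$- 42 \left(1 + 55\right) - \left(-18038 - 22676\right) \left(v{\left(-146 \right)} + 21229\right) = - 42 \left(1 + 55\right) - \left(-18038 - 22676\right) \left(1 + 21229\right) = \left(-42\right) 56 - \left(-40714\right) 21230 = -2352 - -864358220 = -2352 + 864358220 = 864355868$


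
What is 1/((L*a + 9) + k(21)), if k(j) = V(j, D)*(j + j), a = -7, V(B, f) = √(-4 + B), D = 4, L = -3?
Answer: -5/4848 + 7*√17/4848 ≈ 0.0049220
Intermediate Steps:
k(j) = 2*j*√(-4 + j) (k(j) = √(-4 + j)*(j + j) = √(-4 + j)*(2*j) = 2*j*√(-4 + j))
1/((L*a + 9) + k(21)) = 1/((-3*(-7) + 9) + 2*21*√(-4 + 21)) = 1/((21 + 9) + 2*21*√17) = 1/(30 + 42*√17)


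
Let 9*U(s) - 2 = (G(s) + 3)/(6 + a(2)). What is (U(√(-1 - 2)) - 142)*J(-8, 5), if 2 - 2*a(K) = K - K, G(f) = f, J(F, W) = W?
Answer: -44645/63 + 5*I*√3/63 ≈ -708.65 + 0.13746*I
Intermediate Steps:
a(K) = 1 (a(K) = 1 - (K - K)/2 = 1 - ½*0 = 1 + 0 = 1)
U(s) = 17/63 + s/63 (U(s) = 2/9 + ((s + 3)/(6 + 1))/9 = 2/9 + ((3 + s)/7)/9 = 2/9 + ((3 + s)*(⅐))/9 = 2/9 + (3/7 + s/7)/9 = 2/9 + (1/21 + s/63) = 17/63 + s/63)
(U(√(-1 - 2)) - 142)*J(-8, 5) = ((17/63 + √(-1 - 2)/63) - 142)*5 = ((17/63 + √(-3)/63) - 142)*5 = ((17/63 + (I*√3)/63) - 142)*5 = ((17/63 + I*√3/63) - 142)*5 = (-8929/63 + I*√3/63)*5 = -44645/63 + 5*I*√3/63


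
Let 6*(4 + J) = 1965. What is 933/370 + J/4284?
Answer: 4116667/1585080 ≈ 2.5971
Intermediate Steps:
J = 647/2 (J = -4 + (⅙)*1965 = -4 + 655/2 = 647/2 ≈ 323.50)
933/370 + J/4284 = 933/370 + (647/2)/4284 = 933*(1/370) + (647/2)*(1/4284) = 933/370 + 647/8568 = 4116667/1585080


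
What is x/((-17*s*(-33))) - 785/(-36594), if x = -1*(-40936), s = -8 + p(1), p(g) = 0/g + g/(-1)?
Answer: -9765023/1207602 ≈ -8.0863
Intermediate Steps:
p(g) = -g (p(g) = 0 + g*(-1) = 0 - g = -g)
s = -9 (s = -8 - 1*1 = -8 - 1 = -9)
x = 40936
x/((-17*s*(-33))) - 785/(-36594) = 40936/((-17*(-9)*(-33))) - 785/(-36594) = 40936/((153*(-33))) - 785*(-1/36594) = 40936/(-5049) + 785/36594 = 40936*(-1/5049) + 785/36594 = -2408/297 + 785/36594 = -9765023/1207602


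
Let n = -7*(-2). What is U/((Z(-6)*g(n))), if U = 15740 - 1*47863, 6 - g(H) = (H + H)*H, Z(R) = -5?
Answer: -32123/1930 ≈ -16.644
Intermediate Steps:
n = 14
g(H) = 6 - 2*H² (g(H) = 6 - (H + H)*H = 6 - 2*H*H = 6 - 2*H²)
U = -32123 (U = 15740 - 47863 = -32123)
U/((Z(-6)*g(n))) = -32123*(-1/(5*(6 - 2*14²))) = -32123*(-1/(5*(6 - 2*196))) = -32123*(-1/(5*(6 - 392))) = -32123/((-5*(-386))) = -32123/1930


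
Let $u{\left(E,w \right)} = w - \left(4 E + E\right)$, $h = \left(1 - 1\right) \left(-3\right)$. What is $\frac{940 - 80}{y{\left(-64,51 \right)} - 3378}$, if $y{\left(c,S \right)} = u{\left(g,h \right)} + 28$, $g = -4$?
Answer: $- \frac{86}{333} \approx -0.25826$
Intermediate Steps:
$h = 0$ ($h = 0 \left(-3\right) = 0$)
$u{\left(E,w \right)} = w - 5 E$
$y{\left(c,S \right)} = 48$ ($y{\left(c,S \right)} = \left(0 - -20\right) + 28 = \left(0 + 20\right) + 28 = 20 + 28 = 48$)
$\frac{940 - 80}{y{\left(-64,51 \right)} - 3378} = \frac{940 - 80}{48 - 3378} = \frac{860}{-3330} = 860 \left(- \frac{1}{3330}\right) = - \frac{86}{333}$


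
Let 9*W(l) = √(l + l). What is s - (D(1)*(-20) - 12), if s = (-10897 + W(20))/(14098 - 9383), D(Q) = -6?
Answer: -520117/4715 + 2*√10/42435 ≈ -110.31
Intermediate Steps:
W(l) = √2*√l/9 (W(l) = √(l + l)/9 = √(2*l)/9 = (√2*√l)/9 = √2*√l/9)
s = -10897/4715 + 2*√10/42435 (s = (-10897 + √2*√20/9)/(14098 - 9383) = (-10897 + √2*(2*√5)/9)/4715 = (-10897 + 2*√10/9)*(1/4715) = -10897/4715 + 2*√10/42435 ≈ -2.3110)
s - (D(1)*(-20) - 12) = (-10897/4715 + 2*√10/42435) - (-6*(-20) - 12) = (-10897/4715 + 2*√10/42435) - (120 - 12) = (-10897/4715 + 2*√10/42435) - 1*108 = (-10897/4715 + 2*√10/42435) - 108 = -520117/4715 + 2*√10/42435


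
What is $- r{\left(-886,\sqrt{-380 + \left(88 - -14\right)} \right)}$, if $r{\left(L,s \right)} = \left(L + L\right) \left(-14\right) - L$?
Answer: $-25694$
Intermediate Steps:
$r{\left(L,s \right)} = - 29 L$ ($r{\left(L,s \right)} = 2 L \left(-14\right) - L = - 28 L - L = - 29 L$)
$- r{\left(-886,\sqrt{-380 + \left(88 - -14\right)} \right)} = - \left(-29\right) \left(-886\right) = \left(-1\right) 25694 = -25694$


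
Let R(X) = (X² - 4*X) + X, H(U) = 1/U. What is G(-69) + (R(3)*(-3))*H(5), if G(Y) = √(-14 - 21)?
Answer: I*√35 ≈ 5.9161*I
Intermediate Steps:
G(Y) = I*√35 (G(Y) = √(-35) = I*√35)
R(X) = X² - 3*X
G(-69) + (R(3)*(-3))*H(5) = I*√35 + ((3*(-3 + 3))*(-3))/5 = I*√35 + ((3*0)*(-3))*(⅕) = I*√35 + (0*(-3))*(⅕) = I*√35 + 0*(⅕) = I*√35 + 0 = I*√35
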